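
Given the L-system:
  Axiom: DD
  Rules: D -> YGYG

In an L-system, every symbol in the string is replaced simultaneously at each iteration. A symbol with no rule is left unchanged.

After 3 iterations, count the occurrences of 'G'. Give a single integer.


Answer: 4

Derivation:
Step 0: DD  (0 'G')
Step 1: YGYGYGYG  (4 'G')
Step 2: YGYGYGYG  (4 'G')
Step 3: YGYGYGYG  (4 'G')


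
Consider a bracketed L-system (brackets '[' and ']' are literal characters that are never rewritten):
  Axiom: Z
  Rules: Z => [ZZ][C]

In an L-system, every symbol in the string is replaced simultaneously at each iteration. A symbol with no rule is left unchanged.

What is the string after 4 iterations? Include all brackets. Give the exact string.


Answer: [[[[ZZ][C][ZZ][C]][C][[ZZ][C][ZZ][C]][C]][C][[[ZZ][C][ZZ][C]][C][[ZZ][C][ZZ][C]][C]][C]][C]

Derivation:
Step 0: Z
Step 1: [ZZ][C]
Step 2: [[ZZ][C][ZZ][C]][C]
Step 3: [[[ZZ][C][ZZ][C]][C][[ZZ][C][ZZ][C]][C]][C]
Step 4: [[[[ZZ][C][ZZ][C]][C][[ZZ][C][ZZ][C]][C]][C][[[ZZ][C][ZZ][C]][C][[ZZ][C][ZZ][C]][C]][C]][C]


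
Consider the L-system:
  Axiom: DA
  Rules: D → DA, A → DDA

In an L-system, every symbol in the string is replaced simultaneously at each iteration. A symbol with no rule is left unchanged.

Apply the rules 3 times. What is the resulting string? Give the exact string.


Step 0: DA
Step 1: DADDA
Step 2: DADDADADADDA
Step 3: DADDADADADDADADDADADDADADADDA

Answer: DADDADADADDADADDADADDADADADDA


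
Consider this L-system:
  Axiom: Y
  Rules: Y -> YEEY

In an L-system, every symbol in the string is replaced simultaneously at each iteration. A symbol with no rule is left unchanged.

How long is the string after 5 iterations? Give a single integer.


Answer: 94

Derivation:
Step 0: length = 1
Step 1: length = 4
Step 2: length = 10
Step 3: length = 22
Step 4: length = 46
Step 5: length = 94


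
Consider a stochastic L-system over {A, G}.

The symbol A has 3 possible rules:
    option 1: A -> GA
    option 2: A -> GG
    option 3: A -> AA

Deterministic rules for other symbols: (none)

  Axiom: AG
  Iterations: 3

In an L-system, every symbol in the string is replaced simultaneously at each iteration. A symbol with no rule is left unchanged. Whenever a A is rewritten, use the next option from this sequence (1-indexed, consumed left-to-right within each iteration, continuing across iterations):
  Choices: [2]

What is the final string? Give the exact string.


Step 0: AG
Step 1: GGG  (used choices [2])
Step 2: GGG  (used choices [])
Step 3: GGG  (used choices [])

Answer: GGG


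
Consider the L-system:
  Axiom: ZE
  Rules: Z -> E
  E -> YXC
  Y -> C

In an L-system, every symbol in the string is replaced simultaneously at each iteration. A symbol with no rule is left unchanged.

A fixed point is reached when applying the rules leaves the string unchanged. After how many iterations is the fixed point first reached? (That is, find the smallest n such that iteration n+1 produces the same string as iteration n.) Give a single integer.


Step 0: ZE
Step 1: EYXC
Step 2: YXCCXC
Step 3: CXCCXC
Step 4: CXCCXC  (unchanged — fixed point at step 3)

Answer: 3


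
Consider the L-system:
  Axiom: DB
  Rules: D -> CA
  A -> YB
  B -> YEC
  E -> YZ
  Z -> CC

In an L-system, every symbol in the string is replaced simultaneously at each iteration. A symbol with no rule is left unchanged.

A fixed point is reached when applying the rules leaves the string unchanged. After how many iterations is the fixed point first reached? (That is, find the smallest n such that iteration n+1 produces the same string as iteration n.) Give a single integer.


Answer: 5

Derivation:
Step 0: DB
Step 1: CAYEC
Step 2: CYBYYZC
Step 3: CYYECYYCCC
Step 4: CYYYZCYYCCC
Step 5: CYYYCCCYYCCC
Step 6: CYYYCCCYYCCC  (unchanged — fixed point at step 5)


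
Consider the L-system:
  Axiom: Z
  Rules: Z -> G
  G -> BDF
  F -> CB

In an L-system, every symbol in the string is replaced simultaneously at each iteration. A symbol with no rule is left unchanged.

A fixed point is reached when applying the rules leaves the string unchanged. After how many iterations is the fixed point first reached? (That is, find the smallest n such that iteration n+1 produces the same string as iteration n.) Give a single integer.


Answer: 3

Derivation:
Step 0: Z
Step 1: G
Step 2: BDF
Step 3: BDCB
Step 4: BDCB  (unchanged — fixed point at step 3)


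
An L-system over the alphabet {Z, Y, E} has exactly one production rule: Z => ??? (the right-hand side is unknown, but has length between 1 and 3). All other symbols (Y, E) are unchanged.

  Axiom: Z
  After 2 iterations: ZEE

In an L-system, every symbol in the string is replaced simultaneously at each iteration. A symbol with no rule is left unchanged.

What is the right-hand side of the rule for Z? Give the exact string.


Trying Z => ZE:
  Step 0: Z
  Step 1: ZE
  Step 2: ZEE
Matches the given result.

Answer: ZE


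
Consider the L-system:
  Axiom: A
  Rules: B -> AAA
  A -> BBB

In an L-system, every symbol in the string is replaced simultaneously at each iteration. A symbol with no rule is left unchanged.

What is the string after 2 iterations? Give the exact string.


Step 0: A
Step 1: BBB
Step 2: AAAAAAAAA

Answer: AAAAAAAAA


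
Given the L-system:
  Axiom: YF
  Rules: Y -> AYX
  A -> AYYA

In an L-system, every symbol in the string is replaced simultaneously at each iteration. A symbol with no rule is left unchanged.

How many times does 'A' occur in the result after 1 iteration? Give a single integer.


Step 0: YF  (0 'A')
Step 1: AYXF  (1 'A')

Answer: 1


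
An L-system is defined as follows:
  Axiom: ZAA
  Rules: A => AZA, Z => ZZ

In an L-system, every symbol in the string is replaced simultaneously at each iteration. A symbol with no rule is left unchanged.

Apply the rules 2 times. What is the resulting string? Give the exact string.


Answer: ZZZZAZAZZAZAAZAZZAZA

Derivation:
Step 0: ZAA
Step 1: ZZAZAAZA
Step 2: ZZZZAZAZZAZAAZAZZAZA


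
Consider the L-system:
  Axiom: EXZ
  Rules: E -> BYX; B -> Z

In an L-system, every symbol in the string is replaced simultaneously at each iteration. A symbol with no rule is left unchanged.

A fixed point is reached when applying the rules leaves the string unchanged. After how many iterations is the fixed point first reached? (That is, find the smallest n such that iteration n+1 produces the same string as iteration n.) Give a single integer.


Step 0: EXZ
Step 1: BYXXZ
Step 2: ZYXXZ
Step 3: ZYXXZ  (unchanged — fixed point at step 2)

Answer: 2


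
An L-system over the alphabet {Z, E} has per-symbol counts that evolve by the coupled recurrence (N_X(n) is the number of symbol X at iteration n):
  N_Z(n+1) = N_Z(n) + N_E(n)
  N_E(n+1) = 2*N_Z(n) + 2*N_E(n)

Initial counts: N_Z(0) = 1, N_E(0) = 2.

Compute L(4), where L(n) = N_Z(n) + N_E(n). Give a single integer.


Step 0: N_Z=1, N_E=2, L=3
Step 1: N_Z=3, N_E=6, L=9
Step 2: N_Z=9, N_E=18, L=27
Step 3: N_Z=27, N_E=54, L=81
Step 4: N_Z=81, N_E=162, L=243

Answer: 243


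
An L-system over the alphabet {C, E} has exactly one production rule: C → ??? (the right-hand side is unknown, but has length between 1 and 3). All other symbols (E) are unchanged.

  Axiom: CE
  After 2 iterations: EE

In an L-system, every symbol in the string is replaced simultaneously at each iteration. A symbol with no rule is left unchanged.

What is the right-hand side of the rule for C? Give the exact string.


Trying C → E:
  Step 0: CE
  Step 1: EE
  Step 2: EE
Matches the given result.

Answer: E


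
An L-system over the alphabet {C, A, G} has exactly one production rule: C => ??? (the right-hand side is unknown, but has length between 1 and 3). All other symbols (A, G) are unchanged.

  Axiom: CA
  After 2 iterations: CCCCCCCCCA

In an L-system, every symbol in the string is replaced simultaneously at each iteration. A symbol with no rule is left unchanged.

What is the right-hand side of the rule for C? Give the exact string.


Trying C => CCC:
  Step 0: CA
  Step 1: CCCA
  Step 2: CCCCCCCCCA
Matches the given result.

Answer: CCC


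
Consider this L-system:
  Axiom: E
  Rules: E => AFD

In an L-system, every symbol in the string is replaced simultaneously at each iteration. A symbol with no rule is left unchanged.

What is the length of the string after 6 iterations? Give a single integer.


Answer: 3

Derivation:
Step 0: length = 1
Step 1: length = 3
Step 2: length = 3
Step 3: length = 3
Step 4: length = 3
Step 5: length = 3
Step 6: length = 3


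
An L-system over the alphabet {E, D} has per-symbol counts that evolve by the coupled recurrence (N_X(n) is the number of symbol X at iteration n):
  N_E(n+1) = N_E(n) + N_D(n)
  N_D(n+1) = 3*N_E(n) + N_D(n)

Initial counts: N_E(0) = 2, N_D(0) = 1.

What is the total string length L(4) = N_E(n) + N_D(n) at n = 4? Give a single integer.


Step 0: N_E=2, N_D=1, L=3
Step 1: N_E=3, N_D=7, L=10
Step 2: N_E=10, N_D=16, L=26
Step 3: N_E=26, N_D=46, L=72
Step 4: N_E=72, N_D=124, L=196

Answer: 196


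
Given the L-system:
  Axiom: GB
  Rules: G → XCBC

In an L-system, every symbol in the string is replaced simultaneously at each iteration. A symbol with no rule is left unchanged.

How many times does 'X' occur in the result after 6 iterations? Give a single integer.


Step 0: GB  (0 'X')
Step 1: XCBCB  (1 'X')
Step 2: XCBCB  (1 'X')
Step 3: XCBCB  (1 'X')
Step 4: XCBCB  (1 'X')
Step 5: XCBCB  (1 'X')
Step 6: XCBCB  (1 'X')

Answer: 1


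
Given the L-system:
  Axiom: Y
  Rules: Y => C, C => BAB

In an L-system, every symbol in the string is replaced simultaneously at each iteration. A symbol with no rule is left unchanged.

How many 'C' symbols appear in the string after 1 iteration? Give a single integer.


Step 0: Y  (0 'C')
Step 1: C  (1 'C')

Answer: 1


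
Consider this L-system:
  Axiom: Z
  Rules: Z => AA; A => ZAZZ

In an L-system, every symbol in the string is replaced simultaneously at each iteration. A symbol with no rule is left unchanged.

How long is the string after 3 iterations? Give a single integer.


Step 0: length = 1
Step 1: length = 2
Step 2: length = 8
Step 3: length = 20

Answer: 20


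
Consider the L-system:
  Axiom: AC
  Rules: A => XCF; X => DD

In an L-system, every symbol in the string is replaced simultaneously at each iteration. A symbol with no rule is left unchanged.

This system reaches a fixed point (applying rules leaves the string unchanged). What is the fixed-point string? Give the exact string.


Answer: DDCFC

Derivation:
Step 0: AC
Step 1: XCFC
Step 2: DDCFC
Step 3: DDCFC  (unchanged — fixed point at step 2)


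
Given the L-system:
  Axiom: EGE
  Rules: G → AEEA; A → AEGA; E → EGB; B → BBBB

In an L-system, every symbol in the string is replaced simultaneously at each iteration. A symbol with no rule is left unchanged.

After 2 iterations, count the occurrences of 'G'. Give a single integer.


Answer: 6

Derivation:
Step 0: EGE  (1 'G')
Step 1: EGBAEEAEGB  (2 'G')
Step 2: EGBAEEABBBBAEGAEGBEGBAEGAEGBAEEABBBB  (6 'G')


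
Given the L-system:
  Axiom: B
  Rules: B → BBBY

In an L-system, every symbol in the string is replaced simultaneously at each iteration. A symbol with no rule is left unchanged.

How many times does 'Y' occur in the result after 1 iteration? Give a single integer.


Step 0: B  (0 'Y')
Step 1: BBBY  (1 'Y')

Answer: 1


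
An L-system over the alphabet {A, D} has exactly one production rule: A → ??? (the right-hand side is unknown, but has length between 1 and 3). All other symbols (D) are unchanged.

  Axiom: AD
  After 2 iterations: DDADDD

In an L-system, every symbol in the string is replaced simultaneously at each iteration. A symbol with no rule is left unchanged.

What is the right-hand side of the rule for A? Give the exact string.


Trying A → DAD:
  Step 0: AD
  Step 1: DADD
  Step 2: DDADDD
Matches the given result.

Answer: DAD


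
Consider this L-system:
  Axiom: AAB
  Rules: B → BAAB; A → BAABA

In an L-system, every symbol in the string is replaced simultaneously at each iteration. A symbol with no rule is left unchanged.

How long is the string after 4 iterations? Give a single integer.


Step 0: length = 3
Step 1: length = 14
Step 2: length = 64
Step 3: length = 292
Step 4: length = 1332

Answer: 1332


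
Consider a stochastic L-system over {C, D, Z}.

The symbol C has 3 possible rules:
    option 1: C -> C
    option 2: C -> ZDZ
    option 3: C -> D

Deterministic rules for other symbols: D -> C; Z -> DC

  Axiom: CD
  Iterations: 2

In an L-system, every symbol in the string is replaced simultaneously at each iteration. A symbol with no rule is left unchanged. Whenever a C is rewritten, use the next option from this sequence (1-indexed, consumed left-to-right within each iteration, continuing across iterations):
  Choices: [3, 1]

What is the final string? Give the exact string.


Step 0: CD
Step 1: DC  (used choices [3])
Step 2: CC  (used choices [1])

Answer: CC


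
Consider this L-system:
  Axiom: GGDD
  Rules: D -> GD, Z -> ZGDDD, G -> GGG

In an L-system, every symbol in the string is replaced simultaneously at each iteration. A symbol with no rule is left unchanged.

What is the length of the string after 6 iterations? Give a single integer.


Step 0: length = 4
Step 1: length = 10
Step 2: length = 28
Step 3: length = 82
Step 4: length = 244
Step 5: length = 730
Step 6: length = 2188

Answer: 2188


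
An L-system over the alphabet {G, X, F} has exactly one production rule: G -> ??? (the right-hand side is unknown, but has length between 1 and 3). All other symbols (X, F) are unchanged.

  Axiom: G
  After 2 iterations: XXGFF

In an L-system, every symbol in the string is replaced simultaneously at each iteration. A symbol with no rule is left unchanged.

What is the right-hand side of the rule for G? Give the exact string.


Answer: XGF

Derivation:
Trying G -> XGF:
  Step 0: G
  Step 1: XGF
  Step 2: XXGFF
Matches the given result.


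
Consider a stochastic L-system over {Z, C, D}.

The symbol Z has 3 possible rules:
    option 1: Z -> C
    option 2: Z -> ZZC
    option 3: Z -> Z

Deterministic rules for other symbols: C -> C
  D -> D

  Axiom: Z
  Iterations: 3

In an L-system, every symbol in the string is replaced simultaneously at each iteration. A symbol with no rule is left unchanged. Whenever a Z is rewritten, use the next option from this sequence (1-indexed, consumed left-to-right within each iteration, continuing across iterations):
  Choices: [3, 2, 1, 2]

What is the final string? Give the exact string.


Answer: CZZCC

Derivation:
Step 0: Z
Step 1: Z  (used choices [3])
Step 2: ZZC  (used choices [2])
Step 3: CZZCC  (used choices [1, 2])


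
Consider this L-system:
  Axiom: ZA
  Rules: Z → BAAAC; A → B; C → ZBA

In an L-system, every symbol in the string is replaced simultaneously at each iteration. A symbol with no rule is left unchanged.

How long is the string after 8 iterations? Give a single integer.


Step 0: length = 2
Step 1: length = 6
Step 2: length = 8
Step 3: length = 12
Step 4: length = 14
Step 5: length = 18
Step 6: length = 20
Step 7: length = 24
Step 8: length = 26

Answer: 26


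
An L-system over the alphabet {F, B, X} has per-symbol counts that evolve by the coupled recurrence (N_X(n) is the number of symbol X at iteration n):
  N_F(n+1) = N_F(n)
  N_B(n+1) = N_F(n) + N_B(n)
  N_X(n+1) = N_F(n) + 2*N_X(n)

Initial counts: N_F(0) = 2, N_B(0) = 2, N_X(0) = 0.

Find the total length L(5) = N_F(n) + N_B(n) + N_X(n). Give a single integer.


Answer: 76

Derivation:
Step 0: N_F=2, N_B=2, N_X=0, L=4
Step 1: N_F=2, N_B=4, N_X=2, L=8
Step 2: N_F=2, N_B=6, N_X=6, L=14
Step 3: N_F=2, N_B=8, N_X=14, L=24
Step 4: N_F=2, N_B=10, N_X=30, L=42
Step 5: N_F=2, N_B=12, N_X=62, L=76


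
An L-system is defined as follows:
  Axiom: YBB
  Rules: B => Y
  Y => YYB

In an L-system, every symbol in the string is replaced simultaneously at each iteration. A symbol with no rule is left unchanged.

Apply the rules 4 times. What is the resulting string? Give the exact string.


Answer: YYBYYBYYYBYYBYYYBYYBYYBYYYBYYBYYYBYYBYYBYYYBYYBYYYBYYBYYYBYYBYYBYYYBYYBYYYB

Derivation:
Step 0: YBB
Step 1: YYBYY
Step 2: YYBYYBYYYBYYB
Step 3: YYBYYBYYYBYYBYYYBYYBYYBYYYBYYBY
Step 4: YYBYYBYYYBYYBYYYBYYBYYBYYYBYYBYYYBYYBYYBYYYBYYBYYYBYYBYYYBYYBYYBYYYBYYBYYYB


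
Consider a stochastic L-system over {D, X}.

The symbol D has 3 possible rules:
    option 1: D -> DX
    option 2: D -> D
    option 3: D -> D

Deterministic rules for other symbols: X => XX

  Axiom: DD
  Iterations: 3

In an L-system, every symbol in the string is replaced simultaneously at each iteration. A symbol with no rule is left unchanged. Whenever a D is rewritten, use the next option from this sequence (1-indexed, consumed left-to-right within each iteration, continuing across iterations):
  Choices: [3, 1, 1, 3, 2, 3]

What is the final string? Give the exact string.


Answer: DXXDXXXX

Derivation:
Step 0: DD
Step 1: DDX  (used choices [3, 1])
Step 2: DXDXX  (used choices [1, 3])
Step 3: DXXDXXXX  (used choices [2, 3])


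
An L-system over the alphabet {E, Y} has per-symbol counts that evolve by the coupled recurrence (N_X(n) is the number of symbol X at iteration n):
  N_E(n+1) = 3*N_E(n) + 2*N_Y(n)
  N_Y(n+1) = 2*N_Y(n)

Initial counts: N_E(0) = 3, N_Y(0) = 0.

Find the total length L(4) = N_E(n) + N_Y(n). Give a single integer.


Step 0: N_E=3, N_Y=0, L=3
Step 1: N_E=9, N_Y=0, L=9
Step 2: N_E=27, N_Y=0, L=27
Step 3: N_E=81, N_Y=0, L=81
Step 4: N_E=243, N_Y=0, L=243

Answer: 243


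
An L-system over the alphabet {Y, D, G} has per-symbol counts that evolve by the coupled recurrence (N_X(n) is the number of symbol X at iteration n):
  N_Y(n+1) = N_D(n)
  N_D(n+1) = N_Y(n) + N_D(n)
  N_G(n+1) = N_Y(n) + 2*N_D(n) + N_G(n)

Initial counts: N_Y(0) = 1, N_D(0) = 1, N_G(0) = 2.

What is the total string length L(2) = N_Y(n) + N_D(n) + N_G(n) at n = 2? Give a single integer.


Step 0: N_Y=1, N_D=1, N_G=2, L=4
Step 1: N_Y=1, N_D=2, N_G=5, L=8
Step 2: N_Y=2, N_D=3, N_G=10, L=15

Answer: 15


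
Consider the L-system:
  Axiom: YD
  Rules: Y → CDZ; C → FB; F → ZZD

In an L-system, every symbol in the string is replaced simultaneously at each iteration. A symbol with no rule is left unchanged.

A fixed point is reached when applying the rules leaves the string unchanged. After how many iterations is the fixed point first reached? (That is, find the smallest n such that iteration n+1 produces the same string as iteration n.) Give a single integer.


Step 0: YD
Step 1: CDZD
Step 2: FBDZD
Step 3: ZZDBDZD
Step 4: ZZDBDZD  (unchanged — fixed point at step 3)

Answer: 3


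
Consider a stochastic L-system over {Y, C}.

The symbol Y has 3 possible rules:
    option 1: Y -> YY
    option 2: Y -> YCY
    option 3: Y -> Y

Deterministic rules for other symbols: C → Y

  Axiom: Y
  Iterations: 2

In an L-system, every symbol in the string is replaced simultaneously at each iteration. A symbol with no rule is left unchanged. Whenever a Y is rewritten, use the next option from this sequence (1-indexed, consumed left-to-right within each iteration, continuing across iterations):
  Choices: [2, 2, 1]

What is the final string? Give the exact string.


Answer: YCYYYY

Derivation:
Step 0: Y
Step 1: YCY  (used choices [2])
Step 2: YCYYYY  (used choices [2, 1])


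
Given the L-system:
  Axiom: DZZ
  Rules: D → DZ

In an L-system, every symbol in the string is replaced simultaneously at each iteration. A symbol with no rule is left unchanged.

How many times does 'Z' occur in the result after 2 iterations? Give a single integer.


Step 0: DZZ  (2 'Z')
Step 1: DZZZ  (3 'Z')
Step 2: DZZZZ  (4 'Z')

Answer: 4


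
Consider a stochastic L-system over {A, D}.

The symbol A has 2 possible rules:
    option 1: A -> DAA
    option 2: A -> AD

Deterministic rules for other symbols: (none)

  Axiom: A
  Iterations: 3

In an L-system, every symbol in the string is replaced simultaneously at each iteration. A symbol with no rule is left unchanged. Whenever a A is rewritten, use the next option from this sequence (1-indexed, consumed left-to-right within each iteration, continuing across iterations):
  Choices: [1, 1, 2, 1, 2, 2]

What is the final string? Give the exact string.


Answer: DDDAAADADD

Derivation:
Step 0: A
Step 1: DAA  (used choices [1])
Step 2: DDAAAD  (used choices [1, 2])
Step 3: DDDAAADADD  (used choices [1, 2, 2])


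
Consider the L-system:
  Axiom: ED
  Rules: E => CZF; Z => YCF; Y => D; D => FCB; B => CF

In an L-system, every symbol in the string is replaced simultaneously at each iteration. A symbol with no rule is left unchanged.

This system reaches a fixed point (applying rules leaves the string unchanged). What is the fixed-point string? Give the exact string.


Answer: CFCCFCFFFCCF

Derivation:
Step 0: ED
Step 1: CZFFCB
Step 2: CYCFFFCCF
Step 3: CDCFFFCCF
Step 4: CFCBCFFFCCF
Step 5: CFCCFCFFFCCF
Step 6: CFCCFCFFFCCF  (unchanged — fixed point at step 5)


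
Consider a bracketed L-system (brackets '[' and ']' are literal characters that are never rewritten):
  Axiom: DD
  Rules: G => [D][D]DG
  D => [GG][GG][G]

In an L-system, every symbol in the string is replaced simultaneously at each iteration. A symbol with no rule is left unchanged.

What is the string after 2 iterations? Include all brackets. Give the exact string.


Step 0: DD
Step 1: [GG][GG][G][GG][GG][G]
Step 2: [[D][D]DG[D][D]DG][[D][D]DG[D][D]DG][[D][D]DG][[D][D]DG[D][D]DG][[D][D]DG[D][D]DG][[D][D]DG]

Answer: [[D][D]DG[D][D]DG][[D][D]DG[D][D]DG][[D][D]DG][[D][D]DG[D][D]DG][[D][D]DG[D][D]DG][[D][D]DG]


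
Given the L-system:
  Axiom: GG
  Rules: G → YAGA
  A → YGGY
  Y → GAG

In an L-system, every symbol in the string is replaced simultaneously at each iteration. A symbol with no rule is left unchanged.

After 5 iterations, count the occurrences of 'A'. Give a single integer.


Answer: 470

Derivation:
Final string: YAGAYGGYYAGAGAGYAGAYAGAGAGGAGYGGYYAGAYGGYGAGYAGAYAGAGAGYAGAYGGYYAGAGAGYGGYYAGAYGGYGAGYGGYYAGAYGGYYAGAYGGYYAGAYAGAYGGYYAGAGAGYAGAYAGAGAGGAGYGGYYAGAYGGYGAGYAGAYAGAGAGGAGYGGYYAGAYGGYGAGYAGAYAGAGAGGAGYGGYYAGAYGGYYAGAYGGYYAGAGAGYAGAYAGAGAGGAGYGGYYAGAYGGYGAGYAGAYAGAGAGYAGAYGGYYAGAGAGYAGAYAGAGAGGAGYGGYYAGAYGGYGAGYAGAYAGAGAGGAGYGGYYAGAYGGYGAGYAGAYAGAGAGGAGYGGYYAGAYGGYGAGYGGYYAGAYGGYGAGYAGAYAGAGAGGAGYGGYYAGAYGGYYAGAYGGYYAGAGAGYGGYYAGAYGGYGAGYGGYYAGAYGGYYAGAYGGYYAGAYAGAYGGYYAGAGAGYAGAYAGAGAGGAGYGGYYAGAYGGYGAGYAGAYAGAGAGYAGAYGGYYAGAGAGYGGYYAGAYGGYGAGYGGYYAGAYGGYYAGAYGGYYAGAGAGYGGYYAGAYGGYGAGYAGAYAGAGAGGAGYGGYYAGAYGGYYAGAYGGYYAGAGAGYAGAYAGAGAGGAGYGGYYAGAYGGYGAGYAGAYAGAGAGYAGAYGGYYAGAGAGYAGAYAGAGAGGAGYGGYYAGAYGGYGAGYAGAYAGAGAGGAGYGGYYAGAYGGYGAGYAGAYAGAGAGGAGYGGYYAGAYGGYYAGAYGGYYAGAGAGYAGAYAGAGAGGAGYGGYYAGAYGGYGAGYAGAYAGAGAGYAGAYGGYYAGAGAGYGGYYAGAYGGYGAGYGGYYAGAYGGYYAGAYGGYYAGAYAGAYGGYYAGAGAGYAGAYAGAGAGGAGYGGYYAGAYGGYGAGYAGAYAGAGAGGAGYGGYYAGAYGGYGAGYAGAYAGAGAGGAGYGGYYAGAYGGYYAGAYGGYYAGAGAGYAGAYAGAGAGGAGYGGYYAGAYGGYGAGYAGAYAGAGAGYAGAYGGYYAGAGAGYAGAYAGAGAGGAGYGGYYAGAYGGYGAGYAGAYAGAGAGGAGYGGYYAGAYGGYGAGYAGAYAGAGAGGAGYGGYYAGAYGGYGAGYGGYYAGAYGGYGAGYAGAYAGAGAGGAGYGGYYAGAYGGYYAGAYGGYYAGAGAGYGGYYAGAYGGYGAGYGGYYAGAYGGYYAGAYGGYYAGAYAGAYGGYYAGAGAGYAGAYAGAGAGGAGYGGYYAGAYGGYGAGYAGAYAGAGAGYAGAYGGYYAGAGAGYGGYYAGAYGGYGAGYGGYYAGAYGGYYAGAYGGYYAGAGAGYGGYYAGAYGGYGAGYAGAYAGAGAGGAGYGGYYAGAYGGYYAGAYGGYYAGAGAGYAGAYAGAGAGGAGYGGYYAGAYGGYGAGYAGAYAGAGAGYAGAYGGYYAGAGAGYAGAYAGAGAGGAGYGGYYAGAYGGYGAGYAGAYAGAGAGGAGYGGYYAGAYGGYGAGYAGAYAGAGAGGAGYGGYYAGAYGGY
Count of 'A': 470


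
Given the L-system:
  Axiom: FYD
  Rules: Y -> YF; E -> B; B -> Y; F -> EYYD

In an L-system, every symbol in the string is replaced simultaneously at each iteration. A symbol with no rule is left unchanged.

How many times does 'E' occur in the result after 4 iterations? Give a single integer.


Answer: 5

Derivation:
Step 0: FYD  (0 'E')
Step 1: EYYDYFD  (1 'E')
Step 2: BYFYFDYFEYYDD  (1 'E')
Step 3: YYFEYYDYFEYYDDYFEYYDBYFYFDD  (3 'E')
Step 4: YFYFEYYDBYFYFDYFEYYDBYFYFDDYFEYYDBYFYFDYYFEYYDYFEYYDDD  (5 'E')


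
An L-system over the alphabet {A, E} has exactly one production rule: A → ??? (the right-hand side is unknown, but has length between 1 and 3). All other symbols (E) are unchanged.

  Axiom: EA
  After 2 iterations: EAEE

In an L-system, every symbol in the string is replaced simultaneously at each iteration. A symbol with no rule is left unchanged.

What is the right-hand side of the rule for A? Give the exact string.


Trying A → AE:
  Step 0: EA
  Step 1: EAE
  Step 2: EAEE
Matches the given result.

Answer: AE


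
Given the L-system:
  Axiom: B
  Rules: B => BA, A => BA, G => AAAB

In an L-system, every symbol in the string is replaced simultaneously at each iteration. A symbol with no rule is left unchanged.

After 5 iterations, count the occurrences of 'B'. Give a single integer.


Step 0: B  (1 'B')
Step 1: BA  (1 'B')
Step 2: BABA  (2 'B')
Step 3: BABABABA  (4 'B')
Step 4: BABABABABABABABA  (8 'B')
Step 5: BABABABABABABABABABABABABABABABA  (16 'B')

Answer: 16


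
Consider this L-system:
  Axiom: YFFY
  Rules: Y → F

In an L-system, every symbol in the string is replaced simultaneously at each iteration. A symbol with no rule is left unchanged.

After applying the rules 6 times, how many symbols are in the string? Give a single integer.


Step 0: length = 4
Step 1: length = 4
Step 2: length = 4
Step 3: length = 4
Step 4: length = 4
Step 5: length = 4
Step 6: length = 4

Answer: 4


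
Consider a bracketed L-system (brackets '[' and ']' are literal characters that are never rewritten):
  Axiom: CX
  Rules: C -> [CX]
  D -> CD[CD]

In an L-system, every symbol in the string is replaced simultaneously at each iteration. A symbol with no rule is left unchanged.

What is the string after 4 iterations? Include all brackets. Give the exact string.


Answer: [[[[CX]X]X]X]X

Derivation:
Step 0: CX
Step 1: [CX]X
Step 2: [[CX]X]X
Step 3: [[[CX]X]X]X
Step 4: [[[[CX]X]X]X]X


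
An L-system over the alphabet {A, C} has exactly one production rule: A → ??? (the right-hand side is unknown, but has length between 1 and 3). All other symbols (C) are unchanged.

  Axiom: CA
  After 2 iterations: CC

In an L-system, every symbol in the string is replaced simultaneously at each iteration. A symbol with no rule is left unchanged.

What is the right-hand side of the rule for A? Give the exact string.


Answer: C

Derivation:
Trying A → C:
  Step 0: CA
  Step 1: CC
  Step 2: CC
Matches the given result.


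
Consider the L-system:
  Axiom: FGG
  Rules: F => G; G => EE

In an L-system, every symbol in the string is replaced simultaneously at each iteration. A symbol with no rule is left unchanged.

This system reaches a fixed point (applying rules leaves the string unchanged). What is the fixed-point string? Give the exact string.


Answer: EEEEEE

Derivation:
Step 0: FGG
Step 1: GEEEE
Step 2: EEEEEE
Step 3: EEEEEE  (unchanged — fixed point at step 2)


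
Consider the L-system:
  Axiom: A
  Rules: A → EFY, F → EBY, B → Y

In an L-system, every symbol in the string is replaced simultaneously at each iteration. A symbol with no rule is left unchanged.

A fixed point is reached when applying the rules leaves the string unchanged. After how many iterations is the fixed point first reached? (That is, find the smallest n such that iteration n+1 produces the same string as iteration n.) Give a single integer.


Answer: 3

Derivation:
Step 0: A
Step 1: EFY
Step 2: EEBYY
Step 3: EEYYY
Step 4: EEYYY  (unchanged — fixed point at step 3)


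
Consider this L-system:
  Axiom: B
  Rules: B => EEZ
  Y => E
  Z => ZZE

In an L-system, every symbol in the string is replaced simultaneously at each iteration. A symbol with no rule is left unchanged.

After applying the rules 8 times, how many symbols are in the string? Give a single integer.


Step 0: length = 1
Step 1: length = 3
Step 2: length = 5
Step 3: length = 9
Step 4: length = 17
Step 5: length = 33
Step 6: length = 65
Step 7: length = 129
Step 8: length = 257

Answer: 257


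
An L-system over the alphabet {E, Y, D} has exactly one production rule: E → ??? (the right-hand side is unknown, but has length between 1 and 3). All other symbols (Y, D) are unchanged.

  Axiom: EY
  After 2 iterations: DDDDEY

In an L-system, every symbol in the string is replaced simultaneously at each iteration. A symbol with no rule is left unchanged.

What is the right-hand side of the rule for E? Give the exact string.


Trying E → DDE:
  Step 0: EY
  Step 1: DDEY
  Step 2: DDDDEY
Matches the given result.

Answer: DDE


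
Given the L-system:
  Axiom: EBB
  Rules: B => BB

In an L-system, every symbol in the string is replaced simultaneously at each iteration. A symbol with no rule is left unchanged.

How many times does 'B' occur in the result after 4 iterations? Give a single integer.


Step 0: EBB  (2 'B')
Step 1: EBBBB  (4 'B')
Step 2: EBBBBBBBB  (8 'B')
Step 3: EBBBBBBBBBBBBBBBB  (16 'B')
Step 4: EBBBBBBBBBBBBBBBBBBBBBBBBBBBBBBBB  (32 'B')

Answer: 32


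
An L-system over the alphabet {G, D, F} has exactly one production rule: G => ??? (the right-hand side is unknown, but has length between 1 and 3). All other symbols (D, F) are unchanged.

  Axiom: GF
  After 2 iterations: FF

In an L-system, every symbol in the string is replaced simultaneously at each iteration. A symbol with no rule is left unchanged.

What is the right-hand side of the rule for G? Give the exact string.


Trying G => F:
  Step 0: GF
  Step 1: FF
  Step 2: FF
Matches the given result.

Answer: F


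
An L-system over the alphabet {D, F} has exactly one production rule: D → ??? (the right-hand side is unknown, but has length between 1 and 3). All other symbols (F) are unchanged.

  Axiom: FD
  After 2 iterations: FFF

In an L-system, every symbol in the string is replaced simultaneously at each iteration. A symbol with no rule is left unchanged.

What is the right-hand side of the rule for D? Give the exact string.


Trying D → FF:
  Step 0: FD
  Step 1: FFF
  Step 2: FFF
Matches the given result.

Answer: FF


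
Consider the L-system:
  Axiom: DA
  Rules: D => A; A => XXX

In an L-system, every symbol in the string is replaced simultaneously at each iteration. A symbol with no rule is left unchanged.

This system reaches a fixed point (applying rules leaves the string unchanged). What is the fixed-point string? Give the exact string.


Answer: XXXXXX

Derivation:
Step 0: DA
Step 1: AXXX
Step 2: XXXXXX
Step 3: XXXXXX  (unchanged — fixed point at step 2)


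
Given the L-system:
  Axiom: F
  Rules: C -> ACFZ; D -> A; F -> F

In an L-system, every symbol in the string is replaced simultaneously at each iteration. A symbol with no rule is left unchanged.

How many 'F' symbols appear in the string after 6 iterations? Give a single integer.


Step 0: F  (1 'F')
Step 1: F  (1 'F')
Step 2: F  (1 'F')
Step 3: F  (1 'F')
Step 4: F  (1 'F')
Step 5: F  (1 'F')
Step 6: F  (1 'F')

Answer: 1


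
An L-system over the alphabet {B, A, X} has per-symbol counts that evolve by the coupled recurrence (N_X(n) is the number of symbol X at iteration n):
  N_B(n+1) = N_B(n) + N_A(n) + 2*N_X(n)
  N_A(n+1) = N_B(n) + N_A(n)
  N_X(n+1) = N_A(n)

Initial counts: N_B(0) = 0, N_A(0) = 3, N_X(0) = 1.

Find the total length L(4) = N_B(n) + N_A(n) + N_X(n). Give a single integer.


Step 0: N_B=0, N_A=3, N_X=1, L=4
Step 1: N_B=5, N_A=3, N_X=3, L=11
Step 2: N_B=14, N_A=8, N_X=3, L=25
Step 3: N_B=28, N_A=22, N_X=8, L=58
Step 4: N_B=66, N_A=50, N_X=22, L=138

Answer: 138


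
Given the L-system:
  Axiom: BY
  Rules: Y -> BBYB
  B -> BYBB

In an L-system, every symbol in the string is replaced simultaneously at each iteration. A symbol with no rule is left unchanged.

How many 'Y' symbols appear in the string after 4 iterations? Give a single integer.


Step 0: BY  (1 'Y')
Step 1: BYBBBBYB  (2 'Y')
Step 2: BYBBBBYBBYBBBYBBBYBBBYBBBBYBBYBB  (8 'Y')
Step 3: BYBBBBYBBYBBBYBBBYBBBYBBBBYBBYBBBYBBBBYBBYBBBYBBBYBBBBYBBYBBBYBBBYBBBBYBBYBBBYBBBYBBBBYBBYBBBYBBBYBBBYBBBBYBBYBBBYBBBBYBBYBBBYBB  (32 'Y')
Step 4: BYBBBBYBBYBBBYBBBYBBBYBBBBYBBYBBBYBBBBYBBYBBBYBBBYBBBBYBBYBBBYBBBYBBBBYBBYBBBYBBBYBBBBYBBYBBBYBBBYBBBYBBBBYBBYBBBYBBBBYBBYBBBYBBBYBBBBYBBYBBBYBBBYBBBYBBBBYBBYBBBYBBBBYBBYBBBYBBBYBBBBYBBYBBBYBBBYBBBBYBBYBBBYBBBYBBBYBBBBYBBYBBBYBBBBYBBYBBBYBBBYBBBBYBBYBBBYBBBYBBBBYBBYBBBYBBBYBBBYBBBBYBBYBBBYBBBBYBBYBBBYBBBYBBBBYBBYBBBYBBBYBBBBYBBYBBBYBBBYBBBYBBBBYBBYBBBYBBBBYBBYBBBYBBBYBBBBYBBYBBBYBBBYBBBBYBBYBBBYBBBYBBBBYBBYBBBYBBBYBBBYBBBBYBBYBBBYBBBBYBBYBBBYBBBYBBBBYBBYBBBYBBBYBBBYBBBBYBBYBBBYBBBBYBBYBBBYBBBYBBBBYBBYBBBYBB  (128 'Y')

Answer: 128


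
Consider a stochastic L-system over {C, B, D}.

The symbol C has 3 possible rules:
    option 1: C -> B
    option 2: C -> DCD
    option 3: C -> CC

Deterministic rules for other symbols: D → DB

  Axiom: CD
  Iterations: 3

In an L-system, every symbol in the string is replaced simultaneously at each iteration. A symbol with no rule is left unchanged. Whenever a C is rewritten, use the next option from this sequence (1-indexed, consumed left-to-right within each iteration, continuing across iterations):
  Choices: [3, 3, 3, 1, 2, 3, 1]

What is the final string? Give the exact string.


Answer: BDCDCCBDBBB

Derivation:
Step 0: CD
Step 1: CCDB  (used choices [3])
Step 2: CCCCDBB  (used choices [3, 3])
Step 3: BDCDCCBDBBB  (used choices [1, 2, 3, 1])


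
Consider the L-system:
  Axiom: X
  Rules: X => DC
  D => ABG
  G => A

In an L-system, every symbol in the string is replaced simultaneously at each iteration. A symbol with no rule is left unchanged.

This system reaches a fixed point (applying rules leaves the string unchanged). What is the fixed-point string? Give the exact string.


Step 0: X
Step 1: DC
Step 2: ABGC
Step 3: ABAC
Step 4: ABAC  (unchanged — fixed point at step 3)

Answer: ABAC


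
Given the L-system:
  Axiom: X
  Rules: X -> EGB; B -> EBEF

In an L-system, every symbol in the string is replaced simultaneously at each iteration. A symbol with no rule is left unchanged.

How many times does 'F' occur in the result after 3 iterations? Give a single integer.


Answer: 2

Derivation:
Step 0: X  (0 'F')
Step 1: EGB  (0 'F')
Step 2: EGEBEF  (1 'F')
Step 3: EGEEBEFEF  (2 'F')


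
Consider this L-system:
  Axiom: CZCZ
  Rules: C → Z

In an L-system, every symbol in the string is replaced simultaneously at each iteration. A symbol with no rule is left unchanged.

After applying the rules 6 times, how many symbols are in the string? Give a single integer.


Step 0: length = 4
Step 1: length = 4
Step 2: length = 4
Step 3: length = 4
Step 4: length = 4
Step 5: length = 4
Step 6: length = 4

Answer: 4


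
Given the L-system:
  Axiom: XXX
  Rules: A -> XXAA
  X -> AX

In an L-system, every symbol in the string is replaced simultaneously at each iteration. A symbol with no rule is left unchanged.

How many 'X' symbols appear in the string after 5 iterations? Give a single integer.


Step 0: XXX  (3 'X')
Step 1: AXAXAX  (3 'X')
Step 2: XXAAAXXXAAAXXXAAAX  (9 'X')
Step 3: AXAXXXAAXXAAXXAAAXAXAXXXAAXXAAXXAAAXAXAXXXAAXXAAXXAAAX  (27 'X')
Step 4: XXAAAXXXAAAXAXAXXXAAXXAAAXAXXXAAXXAAAXAXXXAAXXAAXXAAAXXXAAAXXXAAAXAXAXXXAAXXAAAXAXXXAAXXAAAXAXXXAAXXAAXXAAAXXXAAAXXXAAAXAXAXXXAAXXAAAXAXXXAAXXAAAXAXXXAAXXAAXXAAAX  (81 'X')
Step 5: AXAXXXAAXXAAXXAAAXAXAXXXAAXXAAXXAAAXXXAAAXXXAAAXAXAXXXAAXXAAAXAXXXAAXXAAXXAAAXXXAAAXAXAXXXAAXXAAAXAXXXAAXXAAXXAAAXXXAAAXAXAXXXAAXXAAAXAXXXAAXXAAAXAXXXAAXXAAXXAAAXAXAXXXAAXXAAXXAAAXAXAXXXAAXXAAXXAAAXXXAAAXXXAAAXAXAXXXAAXXAAAXAXXXAAXXAAXXAAAXXXAAAXAXAXXXAAXXAAAXAXXXAAXXAAXXAAAXXXAAAXAXAXXXAAXXAAAXAXXXAAXXAAAXAXXXAAXXAAXXAAAXAXAXXXAAXXAAXXAAAXAXAXXXAAXXAAXXAAAXXXAAAXXXAAAXAXAXXXAAXXAAAXAXXXAAXXAAXXAAAXXXAAAXAXAXXXAAXXAAAXAXXXAAXXAAXXAAAXXXAAAXAXAXXXAAXXAAAXAXXXAAXXAAAXAXXXAAXXAAXXAAAX  (243 'X')

Answer: 243


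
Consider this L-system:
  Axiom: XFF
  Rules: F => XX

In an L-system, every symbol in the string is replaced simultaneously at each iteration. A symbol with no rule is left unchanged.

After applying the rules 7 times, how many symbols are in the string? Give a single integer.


Step 0: length = 3
Step 1: length = 5
Step 2: length = 5
Step 3: length = 5
Step 4: length = 5
Step 5: length = 5
Step 6: length = 5
Step 7: length = 5

Answer: 5


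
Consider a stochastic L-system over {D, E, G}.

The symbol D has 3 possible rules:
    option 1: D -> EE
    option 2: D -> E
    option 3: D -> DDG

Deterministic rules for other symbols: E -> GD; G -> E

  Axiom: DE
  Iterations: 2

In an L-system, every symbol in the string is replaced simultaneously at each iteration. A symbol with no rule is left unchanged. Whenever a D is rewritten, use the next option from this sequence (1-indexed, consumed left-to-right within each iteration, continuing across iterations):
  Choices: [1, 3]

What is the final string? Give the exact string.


Answer: GDGDEDDG

Derivation:
Step 0: DE
Step 1: EEGD  (used choices [1])
Step 2: GDGDEDDG  (used choices [3])


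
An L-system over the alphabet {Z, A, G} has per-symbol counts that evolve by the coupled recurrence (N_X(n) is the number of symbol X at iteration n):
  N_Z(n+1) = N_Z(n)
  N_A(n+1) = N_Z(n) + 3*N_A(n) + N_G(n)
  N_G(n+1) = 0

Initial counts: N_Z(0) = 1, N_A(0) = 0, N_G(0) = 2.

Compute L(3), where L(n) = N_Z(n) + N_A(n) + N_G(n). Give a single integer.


Answer: 32

Derivation:
Step 0: N_Z=1, N_A=0, N_G=2, L=3
Step 1: N_Z=1, N_A=3, N_G=0, L=4
Step 2: N_Z=1, N_A=10, N_G=0, L=11
Step 3: N_Z=1, N_A=31, N_G=0, L=32


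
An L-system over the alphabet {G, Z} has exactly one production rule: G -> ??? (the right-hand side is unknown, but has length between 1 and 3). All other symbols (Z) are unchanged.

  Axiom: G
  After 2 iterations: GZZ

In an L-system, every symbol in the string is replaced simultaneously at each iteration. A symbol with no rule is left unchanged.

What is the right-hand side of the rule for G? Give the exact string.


Trying G -> GZ:
  Step 0: G
  Step 1: GZ
  Step 2: GZZ
Matches the given result.

Answer: GZ


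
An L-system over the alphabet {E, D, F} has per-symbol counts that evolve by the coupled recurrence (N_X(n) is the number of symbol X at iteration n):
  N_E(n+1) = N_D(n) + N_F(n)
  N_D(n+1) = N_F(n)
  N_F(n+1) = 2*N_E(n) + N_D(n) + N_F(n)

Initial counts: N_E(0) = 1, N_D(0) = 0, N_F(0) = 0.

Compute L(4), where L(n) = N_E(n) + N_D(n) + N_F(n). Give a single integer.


Step 0: N_E=1, N_D=0, N_F=0, L=1
Step 1: N_E=0, N_D=0, N_F=2, L=2
Step 2: N_E=2, N_D=2, N_F=2, L=6
Step 3: N_E=4, N_D=2, N_F=8, L=14
Step 4: N_E=10, N_D=8, N_F=18, L=36

Answer: 36


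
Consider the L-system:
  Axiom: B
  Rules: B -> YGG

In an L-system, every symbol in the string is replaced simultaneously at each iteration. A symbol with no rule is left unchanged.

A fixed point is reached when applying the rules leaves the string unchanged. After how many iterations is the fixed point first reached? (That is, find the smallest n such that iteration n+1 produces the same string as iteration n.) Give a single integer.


Answer: 1

Derivation:
Step 0: B
Step 1: YGG
Step 2: YGG  (unchanged — fixed point at step 1)


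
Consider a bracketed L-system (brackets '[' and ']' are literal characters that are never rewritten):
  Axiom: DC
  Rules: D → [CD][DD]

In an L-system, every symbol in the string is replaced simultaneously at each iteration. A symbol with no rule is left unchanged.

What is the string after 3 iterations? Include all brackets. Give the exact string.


Step 0: DC
Step 1: [CD][DD]C
Step 2: [C[CD][DD]][[CD][DD][CD][DD]]C
Step 3: [C[C[CD][DD]][[CD][DD][CD][DD]]][[C[CD][DD]][[CD][DD][CD][DD]][C[CD][DD]][[CD][DD][CD][DD]]]C

Answer: [C[C[CD][DD]][[CD][DD][CD][DD]]][[C[CD][DD]][[CD][DD][CD][DD]][C[CD][DD]][[CD][DD][CD][DD]]]C


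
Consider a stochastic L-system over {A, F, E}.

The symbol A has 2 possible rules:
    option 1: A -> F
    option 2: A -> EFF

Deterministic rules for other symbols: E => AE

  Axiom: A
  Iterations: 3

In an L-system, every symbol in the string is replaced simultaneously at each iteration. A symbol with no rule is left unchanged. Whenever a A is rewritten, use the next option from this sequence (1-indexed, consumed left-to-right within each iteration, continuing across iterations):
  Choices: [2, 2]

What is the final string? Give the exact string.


Answer: EFFAEFF

Derivation:
Step 0: A
Step 1: EFF  (used choices [2])
Step 2: AEFF  (used choices [])
Step 3: EFFAEFF  (used choices [2])
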